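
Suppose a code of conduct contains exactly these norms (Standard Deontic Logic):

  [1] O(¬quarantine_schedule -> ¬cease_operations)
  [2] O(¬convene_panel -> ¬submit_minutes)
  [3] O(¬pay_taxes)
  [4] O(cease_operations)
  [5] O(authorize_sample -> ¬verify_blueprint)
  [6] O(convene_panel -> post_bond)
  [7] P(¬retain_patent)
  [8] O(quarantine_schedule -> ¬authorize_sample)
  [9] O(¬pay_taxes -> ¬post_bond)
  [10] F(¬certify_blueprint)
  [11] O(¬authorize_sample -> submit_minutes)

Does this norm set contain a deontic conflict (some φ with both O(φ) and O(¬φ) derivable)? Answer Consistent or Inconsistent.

Premise 4 states O(cease_operations) outright.
The contrapositive of premise 1 (O(¬quarantine_schedule -> ¬cease_operations)) is O(cease_operations -> quarantine_schedule), and O(cease_operations) is already established, so O(quarantine_schedule).
Applying K to premise 8 (O(quarantine_schedule -> ¬authorize_sample)) and O(quarantine_schedule) yields O(¬authorize_sample).
Premise 11 is O(¬authorize_sample -> submit_minutes); since O(¬authorize_sample), deontic closure gives O(submit_minutes).
Premise 2 is O(¬convene_panel -> ¬submit_minutes); contrapositively O(submit_minutes -> convene_panel). Since O(submit_minutes) holds, K gives O(convene_panel).
Premise 6 is O(convene_panel -> post_bond); since O(convene_panel), deontic closure gives O(post_bond).
The contrapositive of premise 9 (O(¬pay_taxes -> ¬post_bond)) is O(post_bond -> pay_taxes), and O(post_bond) is already established, so O(pay_taxes).
But premise 3 directly asserts O(¬pay_taxes).
We now have both O(pay_taxes) and O(¬pay_taxes) — pay_taxes is simultaneously obligatory and forbidden, violating the D-axiom.

Inconsistent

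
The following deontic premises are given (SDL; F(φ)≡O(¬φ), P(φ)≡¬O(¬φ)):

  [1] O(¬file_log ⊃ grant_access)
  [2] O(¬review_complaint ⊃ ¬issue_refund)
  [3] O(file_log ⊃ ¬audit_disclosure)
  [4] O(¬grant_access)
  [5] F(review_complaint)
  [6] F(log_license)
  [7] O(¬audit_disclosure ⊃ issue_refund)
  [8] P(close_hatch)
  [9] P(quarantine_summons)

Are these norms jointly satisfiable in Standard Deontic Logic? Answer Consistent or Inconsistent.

Premise 4 gives O(¬grant_access).
The contrapositive of premise 1 (O(¬file_log ⊃ grant_access)) is O(¬grant_access ⊃ file_log), and O(¬grant_access) is already established, so O(file_log).
From O(file_log) and premise 3, O(file_log ⊃ ¬audit_disclosure), we obtain O(¬audit_disclosure).
Premise 7 is O(¬audit_disclosure ⊃ issue_refund); since O(¬audit_disclosure), deontic closure gives O(issue_refund).
Premise 2, O(¬review_complaint ⊃ ¬issue_refund), contraposes to O(issue_refund ⊃ review_complaint); with O(issue_refund) we get O(review_complaint).
But premise 5, F(review_complaint), means O(¬review_complaint).
We now have both O(review_complaint) and O(¬review_complaint) — review_complaint is simultaneously obligatory and forbidden, violating the D-axiom.

Inconsistent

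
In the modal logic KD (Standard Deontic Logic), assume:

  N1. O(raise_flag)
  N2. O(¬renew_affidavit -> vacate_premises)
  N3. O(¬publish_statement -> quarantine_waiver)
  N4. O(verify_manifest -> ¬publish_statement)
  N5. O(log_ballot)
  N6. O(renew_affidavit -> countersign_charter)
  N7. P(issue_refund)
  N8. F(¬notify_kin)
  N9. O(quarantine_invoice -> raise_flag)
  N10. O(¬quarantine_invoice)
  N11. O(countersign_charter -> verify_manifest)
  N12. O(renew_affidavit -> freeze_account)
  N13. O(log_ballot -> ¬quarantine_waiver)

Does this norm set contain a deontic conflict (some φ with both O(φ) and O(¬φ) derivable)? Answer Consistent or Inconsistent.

Premise 9 is O(quarantine_invoice -> raise_flag); even if O(raise_flag) held, inferring O(quarantine_invoice) would be affirming the consequent — invalid.
So O(quarantine_invoice) is not derivable, and the apparent clash with O(¬quarantine_invoice) does not arise.
A world satisfying every obligation exists (e.g. countersign_charter=false, freeze_account=false, issue_refund=false, log_ballot=true, notify_kin=true, publish_statement=true, quarantine_invoice=false, quarantine_waiver=false, raise_flag=true, renew_affidavit=false, vacate_premises=true, verify_manifest=false); no atom is both obligatory and forbidden, so the set is consistent.

Consistent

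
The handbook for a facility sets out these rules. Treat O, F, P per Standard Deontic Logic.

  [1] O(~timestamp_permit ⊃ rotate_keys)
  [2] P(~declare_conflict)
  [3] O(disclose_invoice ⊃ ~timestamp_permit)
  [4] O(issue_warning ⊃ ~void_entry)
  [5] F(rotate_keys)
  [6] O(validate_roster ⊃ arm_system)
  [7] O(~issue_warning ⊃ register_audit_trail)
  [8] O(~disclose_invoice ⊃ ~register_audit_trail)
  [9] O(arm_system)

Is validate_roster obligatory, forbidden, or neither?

Neither

Premise 6 is O(validate_roster ⊃ arm_system); even if O(arm_system) held, inferring O(validate_roster) would be affirming the consequent — invalid.
No premise or chain of K-axiom applications forces O(validate_roster), and none forces O(~validate_roster). So validate_roster is neither obligatory nor forbidden under these norms.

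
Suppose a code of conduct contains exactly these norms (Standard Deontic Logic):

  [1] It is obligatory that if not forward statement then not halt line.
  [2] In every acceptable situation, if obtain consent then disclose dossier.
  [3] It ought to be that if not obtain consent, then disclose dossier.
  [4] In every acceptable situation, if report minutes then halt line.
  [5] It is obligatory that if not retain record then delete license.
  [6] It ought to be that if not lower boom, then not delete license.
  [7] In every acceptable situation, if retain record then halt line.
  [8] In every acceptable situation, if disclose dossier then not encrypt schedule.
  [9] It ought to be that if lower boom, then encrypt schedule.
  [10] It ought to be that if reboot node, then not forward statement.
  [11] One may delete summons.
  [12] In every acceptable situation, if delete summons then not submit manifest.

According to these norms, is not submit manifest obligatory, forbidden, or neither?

Neither

Premise 12 is O(delete_summons → ¬submit_manifest), but O(delete_summons) is not derivable from the premises (the permission P(delete_summons) asserts only ¬O(¬delete_summons), not O(delete_summons)), so it does not yield O(¬submit_manifest).
No premise or chain of K-axiom applications forces O(¬submit_manifest), and none forces O(submit_manifest). So ¬submit_manifest is neither obligatory nor forbidden under these norms.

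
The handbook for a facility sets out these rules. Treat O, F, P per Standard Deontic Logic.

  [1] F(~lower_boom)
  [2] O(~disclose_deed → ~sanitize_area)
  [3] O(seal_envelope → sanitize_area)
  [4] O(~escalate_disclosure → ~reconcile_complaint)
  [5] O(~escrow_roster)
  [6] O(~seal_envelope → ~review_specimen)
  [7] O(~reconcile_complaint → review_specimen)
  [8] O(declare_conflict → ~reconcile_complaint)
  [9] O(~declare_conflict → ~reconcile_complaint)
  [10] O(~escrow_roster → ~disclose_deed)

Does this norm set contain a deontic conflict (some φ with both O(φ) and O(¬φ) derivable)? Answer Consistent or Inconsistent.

Inconsistent

Premises 9 and 8 are O(~declare_conflict → ~reconcile_complaint) and O(declare_conflict → ~reconcile_complaint); every ideal world satisfies ~declare_conflict or declare_conflict, so in either case ~reconcile_complaint holds — hence O(~reconcile_complaint).
Premise 7 is O(~reconcile_complaint → review_specimen); since O(~reconcile_complaint), deontic closure gives O(review_specimen).
Premise 6 is O(~seal_envelope → ~review_specimen); contrapositively O(review_specimen → seal_envelope). Since O(review_specimen) holds, K gives O(seal_envelope).
With premise 3, O(seal_envelope → sanitize_area), the K-axiom yields O(sanitize_area).
Premise 2, O(~disclose_deed → ~sanitize_area), contraposes to O(sanitize_area → disclose_deed); with O(sanitize_area) we get O(disclose_deed).
The contrapositive of premise 10 (O(~escrow_roster → ~disclose_deed)) is O(disclose_deed → escrow_roster), and O(disclose_deed) is already established, so O(escrow_roster).
But premise 5 directly asserts O(~escrow_roster).
We now have both O(escrow_roster) and O(~escrow_roster) — escrow_roster is simultaneously obligatory and forbidden, violating the D-axiom.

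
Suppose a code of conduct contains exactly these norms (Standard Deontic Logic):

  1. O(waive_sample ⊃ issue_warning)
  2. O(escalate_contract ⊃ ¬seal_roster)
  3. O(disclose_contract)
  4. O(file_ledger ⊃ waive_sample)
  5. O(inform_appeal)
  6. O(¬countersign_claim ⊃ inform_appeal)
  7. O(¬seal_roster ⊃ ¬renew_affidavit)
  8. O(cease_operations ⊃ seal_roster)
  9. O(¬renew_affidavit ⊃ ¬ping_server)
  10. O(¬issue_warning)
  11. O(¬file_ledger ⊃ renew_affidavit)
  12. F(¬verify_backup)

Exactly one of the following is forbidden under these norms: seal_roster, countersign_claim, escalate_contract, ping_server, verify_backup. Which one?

escalate_contract

Premise 10 gives O(¬issue_warning).
Premise 1, O(waive_sample ⊃ issue_warning), contraposes to O(¬issue_warning ⊃ ¬waive_sample); with O(¬issue_warning) we get O(¬waive_sample).
Premise 4, O(file_ledger ⊃ waive_sample), contraposes to O(¬waive_sample ⊃ ¬file_ledger); with O(¬waive_sample) we get O(¬file_ledger).
Applying K to premise 11 (O(¬file_ledger ⊃ renew_affidavit)) and O(¬file_ledger) yields O(renew_affidavit).
Premise 7 is O(¬seal_roster ⊃ ¬renew_affidavit); contrapositively O(renew_affidavit ⊃ seal_roster). Since O(renew_affidavit) holds, K gives O(seal_roster).
The contrapositive of premise 2 (O(escalate_contract ⊃ ¬seal_roster)) is O(seal_roster ⊃ ¬escalate_contract), and O(seal_roster) is already established, so O(¬escalate_contract).
So O(¬escalate_contract) holds, i.e. escalate_contract is forbidden. None of the other listed options is forbidden under the premises.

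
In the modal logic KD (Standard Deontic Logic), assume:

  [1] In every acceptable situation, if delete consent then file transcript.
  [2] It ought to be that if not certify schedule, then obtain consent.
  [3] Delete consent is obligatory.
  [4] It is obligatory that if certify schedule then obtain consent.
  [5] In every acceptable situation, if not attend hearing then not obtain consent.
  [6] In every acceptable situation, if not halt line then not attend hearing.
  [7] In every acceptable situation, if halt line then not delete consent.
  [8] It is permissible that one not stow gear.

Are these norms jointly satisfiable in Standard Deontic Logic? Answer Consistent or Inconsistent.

Premises 4 and 2 cover both cases: O(certify_schedule → obtain_consent) and O(¬certify_schedule → obtain_consent). Since certify_schedule ∨ ¬certify_schedule is a tautology, O(obtain_consent) follows.
Premise 5, O(¬attend_hearing → ¬obtain_consent), contraposes to O(obtain_consent → attend_hearing); with O(obtain_consent) we get O(attend_hearing).
The contrapositive of premise 6 (O(¬halt_line → ¬attend_hearing)) is O(attend_hearing → halt_line), and O(attend_hearing) is already established, so O(halt_line).
With premise 7, O(halt_line → ¬delete_consent), the K-axiom yields O(¬delete_consent).
However, premise 3 gives O(delete_consent).
We now have both O(¬delete_consent) and O(delete_consent) — delete_consent is simultaneously obligatory and forbidden, violating the D-axiom.

Inconsistent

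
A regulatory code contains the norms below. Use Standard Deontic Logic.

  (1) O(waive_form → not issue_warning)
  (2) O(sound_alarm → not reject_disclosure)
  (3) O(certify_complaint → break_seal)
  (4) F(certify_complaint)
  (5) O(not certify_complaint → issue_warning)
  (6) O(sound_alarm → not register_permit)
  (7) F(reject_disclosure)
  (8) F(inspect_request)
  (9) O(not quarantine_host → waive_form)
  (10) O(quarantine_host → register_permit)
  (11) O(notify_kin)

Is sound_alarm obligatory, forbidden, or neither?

Forbidden

F(certify_complaint) at premise 4 means O(not certify_complaint).
From O(not certify_complaint) and premise 5, O(not certify_complaint → issue_warning), we obtain O(issue_warning).
Premise 1, O(waive_form → not issue_warning), contraposes to O(issue_warning → not waive_form); with O(issue_warning) we get O(not waive_form).
The contrapositive of premise 9 (O(not quarantine_host → waive_form)) is O(not waive_form → quarantine_host), and O(not waive_form) is already established, so O(quarantine_host).
Premise 10 is O(quarantine_host → register_permit); since O(quarantine_host), deontic closure gives O(register_permit).
Premise 6, O(sound_alarm → not register_permit), contraposes to O(register_permit → not sound_alarm); with O(register_permit) we get O(not sound_alarm).
Premises 2, 3, 7, 8, 11 do not contribute to this derivation.
Thus O(not sound_alarm), which is F(sound_alarm): sound_alarm is forbidden.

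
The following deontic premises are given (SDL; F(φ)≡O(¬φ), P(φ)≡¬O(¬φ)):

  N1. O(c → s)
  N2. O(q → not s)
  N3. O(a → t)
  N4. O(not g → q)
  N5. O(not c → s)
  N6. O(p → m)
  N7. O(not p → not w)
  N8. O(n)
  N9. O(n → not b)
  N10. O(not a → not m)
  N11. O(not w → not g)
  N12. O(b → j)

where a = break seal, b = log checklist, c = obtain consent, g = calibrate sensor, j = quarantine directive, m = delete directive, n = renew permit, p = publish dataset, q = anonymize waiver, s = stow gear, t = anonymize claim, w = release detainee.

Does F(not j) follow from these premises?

Premise 12 is O(b → j), but O(b) is not derivable from the premises, so it does not yield O(j).
No other premise forces O(j). An ideal world satisfying every premise can still have not j true, so F(not j) is not derivable.

No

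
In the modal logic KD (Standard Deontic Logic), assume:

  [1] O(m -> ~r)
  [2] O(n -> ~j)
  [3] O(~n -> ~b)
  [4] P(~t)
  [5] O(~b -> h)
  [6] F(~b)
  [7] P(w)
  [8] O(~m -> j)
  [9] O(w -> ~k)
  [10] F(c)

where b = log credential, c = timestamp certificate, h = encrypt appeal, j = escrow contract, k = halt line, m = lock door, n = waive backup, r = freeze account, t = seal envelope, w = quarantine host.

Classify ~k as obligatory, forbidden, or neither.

Neither

Premise 9 is O(w -> ~k), but O(w) is not derivable from the premises (the permission P(w) asserts only ~O(~w), not O(w)), so it does not yield O(~k).
No premise or chain of K-axiom applications forces O(~k), and none forces O(k). So ~k is neither obligatory nor forbidden under these norms.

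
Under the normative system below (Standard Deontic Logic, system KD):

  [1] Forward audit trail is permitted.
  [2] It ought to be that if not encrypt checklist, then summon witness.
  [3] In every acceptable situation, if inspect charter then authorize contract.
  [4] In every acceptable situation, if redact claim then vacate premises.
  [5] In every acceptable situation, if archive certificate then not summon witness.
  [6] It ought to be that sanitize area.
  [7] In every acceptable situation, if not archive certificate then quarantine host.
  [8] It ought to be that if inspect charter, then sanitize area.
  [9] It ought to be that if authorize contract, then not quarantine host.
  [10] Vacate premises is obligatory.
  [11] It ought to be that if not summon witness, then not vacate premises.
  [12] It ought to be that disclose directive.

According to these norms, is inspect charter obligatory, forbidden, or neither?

Forbidden

From premise 10 we have O(vacate_premises).
Premise 11, O(¬summon_witness → ¬vacate_premises), contraposes to O(vacate_premises → summon_witness); with O(vacate_premises) we get O(summon_witness).
Premise 5 is O(archive_certificate → ¬summon_witness); contrapositively O(summon_witness → ¬archive_certificate). Since O(summon_witness) holds, K gives O(¬archive_certificate).
Applying K to premise 7 (O(¬archive_certificate → quarantine_host)) and O(¬archive_certificate) yields O(quarantine_host).
The contrapositive of premise 9 (O(authorize_contract → ¬quarantine_host)) is O(quarantine_host → ¬authorize_contract), and O(quarantine_host) is already established, so O(¬authorize_contract).
The contrapositive of premise 3 (O(inspect_charter → authorize_contract)) is O(¬authorize_contract → ¬inspect_charter), and O(¬authorize_contract) is already established, so O(¬inspect_charter).
Premises 1, 2, 4, 6, 8, 12 do not contribute to this derivation.
Thus O(¬inspect_charter), which is F(inspect_charter): inspect_charter is forbidden.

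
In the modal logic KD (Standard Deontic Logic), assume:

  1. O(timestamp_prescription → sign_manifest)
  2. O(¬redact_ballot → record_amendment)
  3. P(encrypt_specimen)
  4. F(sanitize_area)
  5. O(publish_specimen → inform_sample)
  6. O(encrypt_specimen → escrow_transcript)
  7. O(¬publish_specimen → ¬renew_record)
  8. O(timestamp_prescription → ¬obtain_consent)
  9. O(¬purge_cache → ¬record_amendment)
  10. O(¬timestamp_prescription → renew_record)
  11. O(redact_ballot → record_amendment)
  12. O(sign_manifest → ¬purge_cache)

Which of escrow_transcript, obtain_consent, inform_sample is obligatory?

inform_sample

By case analysis on redact_ballot: premise 11 gives O(redact_ballot → record_amendment) and premise 2 gives O(¬redact_ballot → record_amendment), so O(record_amendment) either way.
The contrapositive of premise 9 (O(¬purge_cache → ¬record_amendment)) is O(record_amendment → purge_cache), and O(record_amendment) is already established, so O(purge_cache).
The contrapositive of premise 12 (O(sign_manifest → ¬purge_cache)) is O(purge_cache → ¬sign_manifest), and O(purge_cache) is already established, so O(¬sign_manifest).
Premise 1 is O(timestamp_prescription → sign_manifest); contrapositively O(¬sign_manifest → ¬timestamp_prescription). Since O(¬sign_manifest) holds, K gives O(¬timestamp_prescription).
From O(¬timestamp_prescription) and premise 10, O(¬timestamp_prescription → renew_record), we obtain O(renew_record).
Premise 7, O(¬publish_specimen → ¬renew_record), contraposes to O(renew_record → publish_specimen); with O(renew_record) we get O(publish_specimen).
Premise 5 is O(publish_specimen → inform_sample); since O(publish_specimen), deontic closure gives O(inform_sample).
So O(inform_sample) holds — inform_sample is obligatory. None of the other listed options is made obligatory by any chain of premises.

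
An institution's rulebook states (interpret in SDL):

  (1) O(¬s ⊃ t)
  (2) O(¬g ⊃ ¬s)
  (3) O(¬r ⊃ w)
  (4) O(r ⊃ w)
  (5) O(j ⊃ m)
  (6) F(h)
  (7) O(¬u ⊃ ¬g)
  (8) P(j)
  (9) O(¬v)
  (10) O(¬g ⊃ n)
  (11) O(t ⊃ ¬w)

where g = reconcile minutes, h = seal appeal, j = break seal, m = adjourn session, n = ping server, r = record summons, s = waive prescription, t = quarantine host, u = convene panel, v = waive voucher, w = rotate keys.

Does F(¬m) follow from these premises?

No

Premise 5 is O(j ⊃ m), but O(j) is not derivable from the premises (the permission P(j) asserts only ¬O(¬j), not O(j)), so it does not yield O(m).
No other premise forces O(m). An ideal world satisfying every premise can still have ¬m true, so F(¬m) is not derivable.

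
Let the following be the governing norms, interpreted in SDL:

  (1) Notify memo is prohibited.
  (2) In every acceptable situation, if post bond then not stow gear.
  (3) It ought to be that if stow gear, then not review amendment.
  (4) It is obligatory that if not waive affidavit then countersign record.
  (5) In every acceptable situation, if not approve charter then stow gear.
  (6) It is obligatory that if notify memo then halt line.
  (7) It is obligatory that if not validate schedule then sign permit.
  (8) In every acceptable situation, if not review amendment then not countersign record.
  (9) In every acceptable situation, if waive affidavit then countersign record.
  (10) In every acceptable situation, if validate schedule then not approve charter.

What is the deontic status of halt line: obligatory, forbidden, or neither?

Premise 6 is O(notify_memo → halt_line), but O(notify_memo) is not derivable from the premises, so it does not yield O(halt_line).
No premise or chain of K-axiom applications forces O(halt_line), and none forces O(¬halt_line). So halt_line is neither obligatory nor forbidden under these norms.

Neither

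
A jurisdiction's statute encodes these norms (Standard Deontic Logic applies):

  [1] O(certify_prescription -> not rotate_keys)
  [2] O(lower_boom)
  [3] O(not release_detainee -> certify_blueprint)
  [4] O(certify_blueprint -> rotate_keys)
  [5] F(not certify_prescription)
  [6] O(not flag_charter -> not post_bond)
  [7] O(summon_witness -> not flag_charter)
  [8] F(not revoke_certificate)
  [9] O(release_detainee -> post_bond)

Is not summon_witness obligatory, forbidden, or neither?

Premise 5, F(not certify_prescription), is equivalent to O(certify_prescription).
With premise 1, O(certify_prescription -> not rotate_keys), the K-axiom yields O(not rotate_keys).
Premise 4, O(certify_blueprint -> rotate_keys), contraposes to O(not rotate_keys -> not certify_blueprint); with O(not rotate_keys) we get O(not certify_blueprint).
The contrapositive of premise 3 (O(not release_detainee -> certify_blueprint)) is O(not certify_blueprint -> release_detainee), and O(not certify_blueprint) is already established, so O(release_detainee).
With premise 9, O(release_detainee -> post_bond), the K-axiom yields O(post_bond).
The contrapositive of premise 6 (O(not flag_charter -> not post_bond)) is O(post_bond -> flag_charter), and O(post_bond) is already established, so O(flag_charter).
Premise 7 is O(summon_witness -> not flag_charter); contrapositively O(flag_charter -> not summon_witness). Since O(flag_charter) holds, K gives O(not summon_witness).
Premises 2, 8 do not contribute to this derivation.
Hence not summon_witness is obligatory.

Obligatory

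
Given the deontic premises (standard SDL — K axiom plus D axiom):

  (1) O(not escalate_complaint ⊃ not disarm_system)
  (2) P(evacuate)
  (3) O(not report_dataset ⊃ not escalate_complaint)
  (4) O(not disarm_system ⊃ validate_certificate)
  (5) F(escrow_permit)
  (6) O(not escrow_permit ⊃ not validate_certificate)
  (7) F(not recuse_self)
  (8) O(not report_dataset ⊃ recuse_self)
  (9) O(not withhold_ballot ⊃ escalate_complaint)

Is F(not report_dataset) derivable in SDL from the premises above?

F(escrow_permit) at premise 5 means O(not escrow_permit).
With premise 6, O(not escrow_permit ⊃ not validate_certificate), the K-axiom yields O(not validate_certificate).
Premise 4, O(not disarm_system ⊃ validate_certificate), contraposes to O(not validate_certificate ⊃ disarm_system); with O(not validate_certificate) we get O(disarm_system).
Premise 1, O(not escalate_complaint ⊃ not disarm_system), contraposes to O(disarm_system ⊃ escalate_complaint); with O(disarm_system) we get O(escalate_complaint).
Premise 3 is O(not report_dataset ⊃ not escalate_complaint); contrapositively O(escalate_complaint ⊃ report_dataset). Since O(escalate_complaint) holds, K gives O(report_dataset).
Premises 2, 7, 8, 9 do not contribute to this derivation.
So O(report_dataset) holds, i.e. F(not report_dataset). The claim follows.

Yes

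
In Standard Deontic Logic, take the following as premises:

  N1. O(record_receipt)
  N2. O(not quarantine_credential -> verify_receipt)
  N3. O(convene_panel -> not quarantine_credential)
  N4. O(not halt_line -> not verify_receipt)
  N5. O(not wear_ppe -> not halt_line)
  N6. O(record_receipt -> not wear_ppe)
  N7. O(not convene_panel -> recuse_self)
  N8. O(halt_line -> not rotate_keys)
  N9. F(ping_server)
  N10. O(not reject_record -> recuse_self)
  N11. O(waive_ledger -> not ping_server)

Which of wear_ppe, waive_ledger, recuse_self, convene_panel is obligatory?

recuse_self

Premise 1 gives O(record_receipt).
From O(record_receipt) and premise 6, O(record_receipt -> not wear_ppe), we obtain O(not wear_ppe).
Premise 5 is O(not wear_ppe -> not halt_line); since O(not wear_ppe), deontic closure gives O(not halt_line).
From O(not halt_line) and premise 4, O(not halt_line -> not verify_receipt), we obtain O(not verify_receipt).
Premise 2 is O(not quarantine_credential -> verify_receipt); contrapositively O(not verify_receipt -> quarantine_credential). Since O(not verify_receipt) holds, K gives O(quarantine_credential).
Premise 3 is O(convene_panel -> not quarantine_credential); contrapositively O(quarantine_credential -> not convene_panel). Since O(quarantine_credential) holds, K gives O(not convene_panel).
Applying K to premise 7 (O(not convene_panel -> recuse_self)) and O(not convene_panel) yields O(recuse_self).
So O(recuse_self) holds — recuse_self is obligatory. None of the other listed options is made obligatory by any chain of premises.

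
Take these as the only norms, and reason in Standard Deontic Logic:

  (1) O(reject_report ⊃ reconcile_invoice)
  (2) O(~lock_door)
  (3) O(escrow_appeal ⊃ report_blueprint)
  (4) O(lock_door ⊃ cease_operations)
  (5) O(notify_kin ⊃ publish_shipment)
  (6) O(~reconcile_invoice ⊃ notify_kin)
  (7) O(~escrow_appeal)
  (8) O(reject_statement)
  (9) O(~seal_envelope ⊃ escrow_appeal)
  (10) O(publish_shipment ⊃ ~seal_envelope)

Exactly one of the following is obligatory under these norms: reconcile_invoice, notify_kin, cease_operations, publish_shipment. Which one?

reconcile_invoice

From premise 7 we have O(~escrow_appeal).
Premise 9 is O(~seal_envelope ⊃ escrow_appeal); contrapositively O(~escrow_appeal ⊃ seal_envelope). Since O(~escrow_appeal) holds, K gives O(seal_envelope).
Premise 10 is O(publish_shipment ⊃ ~seal_envelope); contrapositively O(seal_envelope ⊃ ~publish_shipment). Since O(seal_envelope) holds, K gives O(~publish_shipment).
Premise 5 is O(notify_kin ⊃ publish_shipment); contrapositively O(~publish_shipment ⊃ ~notify_kin). Since O(~publish_shipment) holds, K gives O(~notify_kin).
Premise 6 is O(~reconcile_invoice ⊃ notify_kin); contrapositively O(~notify_kin ⊃ reconcile_invoice). Since O(~notify_kin) holds, K gives O(reconcile_invoice).
So O(reconcile_invoice) holds — reconcile_invoice is obligatory. None of the other listed options is made obligatory by any chain of premises.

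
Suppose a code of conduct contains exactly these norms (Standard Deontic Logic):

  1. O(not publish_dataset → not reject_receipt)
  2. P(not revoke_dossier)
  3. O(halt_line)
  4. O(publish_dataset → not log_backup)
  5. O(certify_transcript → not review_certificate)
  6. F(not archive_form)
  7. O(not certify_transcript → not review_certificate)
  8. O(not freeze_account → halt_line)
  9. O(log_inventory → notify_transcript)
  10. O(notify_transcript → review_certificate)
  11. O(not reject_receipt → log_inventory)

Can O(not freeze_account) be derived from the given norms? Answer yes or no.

No

Premise 8 is O(not freeze_account → halt_line); even if O(halt_line) held, inferring O(not freeze_account) would be affirming the consequent — invalid.
No other premise forces O(not freeze_account). An ideal world satisfying every premise can still have not freeze_account false, so O(not freeze_account) is not derivable.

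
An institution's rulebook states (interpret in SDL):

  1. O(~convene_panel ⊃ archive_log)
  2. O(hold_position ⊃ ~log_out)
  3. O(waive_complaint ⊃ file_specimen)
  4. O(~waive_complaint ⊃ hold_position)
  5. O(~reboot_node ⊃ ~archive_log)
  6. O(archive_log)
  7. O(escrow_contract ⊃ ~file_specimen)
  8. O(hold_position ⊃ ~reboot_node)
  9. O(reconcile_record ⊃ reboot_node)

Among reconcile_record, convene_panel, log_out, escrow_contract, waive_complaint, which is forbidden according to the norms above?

Premise 6 gives O(archive_log).
Premise 5, O(~reboot_node ⊃ ~archive_log), contraposes to O(archive_log ⊃ reboot_node); with O(archive_log) we get O(reboot_node).
Premise 8, O(hold_position ⊃ ~reboot_node), contraposes to O(reboot_node ⊃ ~hold_position); with O(reboot_node) we get O(~hold_position).
Premise 4 is O(~waive_complaint ⊃ hold_position); contrapositively O(~hold_position ⊃ waive_complaint). Since O(~hold_position) holds, K gives O(waive_complaint).
Applying K to premise 3 (O(waive_complaint ⊃ file_specimen)) and O(waive_complaint) yields O(file_specimen).
The contrapositive of premise 7 (O(escrow_contract ⊃ ~file_specimen)) is O(file_specimen ⊃ ~escrow_contract), and O(file_specimen) is already established, so O(~escrow_contract).
So O(~escrow_contract) holds, i.e. escrow_contract is forbidden. None of the other listed options is forbidden under the premises.

escrow_contract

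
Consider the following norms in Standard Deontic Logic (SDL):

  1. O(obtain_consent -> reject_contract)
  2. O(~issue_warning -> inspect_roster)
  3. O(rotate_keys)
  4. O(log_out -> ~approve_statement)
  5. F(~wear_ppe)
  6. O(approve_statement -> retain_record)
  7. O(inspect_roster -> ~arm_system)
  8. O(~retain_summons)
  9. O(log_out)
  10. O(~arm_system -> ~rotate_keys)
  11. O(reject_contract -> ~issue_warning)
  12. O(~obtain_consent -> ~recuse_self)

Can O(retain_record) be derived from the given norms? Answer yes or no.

No

Premise 6 is O(approve_statement -> retain_record), but O(approve_statement) is not derivable from the premises, so it does not yield O(retain_record).
No other premise forces O(retain_record). An ideal world satisfying every premise can still have retain_record false, so O(retain_record) is not derivable.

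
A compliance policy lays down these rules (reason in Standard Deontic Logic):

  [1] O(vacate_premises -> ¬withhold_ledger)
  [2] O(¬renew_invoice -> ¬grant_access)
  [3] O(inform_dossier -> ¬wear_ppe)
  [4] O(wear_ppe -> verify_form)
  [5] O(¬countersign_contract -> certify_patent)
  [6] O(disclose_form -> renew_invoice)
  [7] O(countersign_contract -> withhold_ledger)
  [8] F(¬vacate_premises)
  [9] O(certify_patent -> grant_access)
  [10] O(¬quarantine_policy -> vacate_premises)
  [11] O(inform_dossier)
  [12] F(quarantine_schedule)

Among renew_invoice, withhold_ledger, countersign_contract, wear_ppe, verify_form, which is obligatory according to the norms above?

Premise 8 is F(¬vacate_premises), i.e. O(vacate_premises).
Applying K to premise 1 (O(vacate_premises -> ¬withhold_ledger)) and O(vacate_premises) yields O(¬withhold_ledger).
Premise 7 is O(countersign_contract -> withhold_ledger); contrapositively O(¬withhold_ledger -> ¬countersign_contract). Since O(¬withhold_ledger) holds, K gives O(¬countersign_contract).
From O(¬countersign_contract) and premise 5, O(¬countersign_contract -> certify_patent), we obtain O(certify_patent).
Applying K to premise 9 (O(certify_patent -> grant_access)) and O(certify_patent) yields O(grant_access).
The contrapositive of premise 2 (O(¬renew_invoice -> ¬grant_access)) is O(grant_access -> renew_invoice), and O(grant_access) is already established, so O(renew_invoice).
So O(renew_invoice) holds — renew_invoice is obligatory. None of the other listed options is made obligatory by any chain of premises.

renew_invoice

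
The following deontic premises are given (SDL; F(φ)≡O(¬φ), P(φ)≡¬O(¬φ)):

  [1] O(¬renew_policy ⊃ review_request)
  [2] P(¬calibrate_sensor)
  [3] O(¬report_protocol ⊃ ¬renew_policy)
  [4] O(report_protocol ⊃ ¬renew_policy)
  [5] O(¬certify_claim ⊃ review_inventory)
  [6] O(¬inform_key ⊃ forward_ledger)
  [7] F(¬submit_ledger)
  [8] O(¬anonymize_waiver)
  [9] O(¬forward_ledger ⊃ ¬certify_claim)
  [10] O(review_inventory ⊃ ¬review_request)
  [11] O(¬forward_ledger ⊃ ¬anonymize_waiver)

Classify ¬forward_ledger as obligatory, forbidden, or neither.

Premises 4 and 3 cover both cases: O(report_protocol ⊃ ¬renew_policy) and O(¬report_protocol ⊃ ¬renew_policy). Since report_protocol ∨ ¬report_protocol is a tautology, O(¬renew_policy) follows.
From O(¬renew_policy) and premise 1, O(¬renew_policy ⊃ review_request), we obtain O(review_request).
The contrapositive of premise 10 (O(review_inventory ⊃ ¬review_request)) is O(review_request ⊃ ¬review_inventory), and O(review_request) is already established, so O(¬review_inventory).
Premise 5, O(¬certify_claim ⊃ review_inventory), contraposes to O(¬review_inventory ⊃ certify_claim); with O(¬review_inventory) we get O(certify_claim).
The contrapositive of premise 9 (O(¬forward_ledger ⊃ ¬certify_claim)) is O(certify_claim ⊃ forward_ledger), and O(certify_claim) is already established, so O(forward_ledger).
Premises 2, 6, 7, 8, 11 do not contribute to this derivation.
Thus O(forward_ledger), which is F(¬forward_ledger): ¬forward_ledger is forbidden.

Forbidden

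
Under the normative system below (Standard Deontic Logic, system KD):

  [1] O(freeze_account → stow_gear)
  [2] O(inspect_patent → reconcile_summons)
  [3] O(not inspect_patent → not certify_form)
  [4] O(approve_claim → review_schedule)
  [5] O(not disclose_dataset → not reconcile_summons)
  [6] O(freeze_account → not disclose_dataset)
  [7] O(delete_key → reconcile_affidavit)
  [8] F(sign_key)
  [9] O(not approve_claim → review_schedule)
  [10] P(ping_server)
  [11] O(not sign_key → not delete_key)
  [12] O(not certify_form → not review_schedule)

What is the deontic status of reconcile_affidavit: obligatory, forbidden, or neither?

Premise 7 is O(delete_key → reconcile_affidavit), but O(delete_key) is not derivable from the premises, so it does not yield O(reconcile_affidavit).
No premise or chain of K-axiom applications forces O(reconcile_affidavit), and none forces O(not reconcile_affidavit). So reconcile_affidavit is neither obligatory nor forbidden under these norms.

Neither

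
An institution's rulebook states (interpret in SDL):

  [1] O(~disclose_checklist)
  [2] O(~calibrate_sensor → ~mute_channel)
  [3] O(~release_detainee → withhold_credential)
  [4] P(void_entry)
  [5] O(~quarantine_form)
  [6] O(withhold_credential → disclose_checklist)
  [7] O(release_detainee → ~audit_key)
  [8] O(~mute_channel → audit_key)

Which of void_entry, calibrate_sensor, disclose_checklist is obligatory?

calibrate_sensor

Premise 1 states O(~disclose_checklist) outright.
The contrapositive of premise 6 (O(withhold_credential → disclose_checklist)) is O(~disclose_checklist → ~withhold_credential), and O(~disclose_checklist) is already established, so O(~withhold_credential).
Premise 3, O(~release_detainee → withhold_credential), contraposes to O(~withhold_credential → release_detainee); with O(~withhold_credential) we get O(release_detainee).
With premise 7, O(release_detainee → ~audit_key), the K-axiom yields O(~audit_key).
The contrapositive of premise 8 (O(~mute_channel → audit_key)) is O(~audit_key → mute_channel), and O(~audit_key) is already established, so O(mute_channel).
Premise 2, O(~calibrate_sensor → ~mute_channel), contraposes to O(mute_channel → calibrate_sensor); with O(mute_channel) we get O(calibrate_sensor).
So O(calibrate_sensor) holds — calibrate_sensor is obligatory. None of the other listed options is made obligatory by any chain of premises.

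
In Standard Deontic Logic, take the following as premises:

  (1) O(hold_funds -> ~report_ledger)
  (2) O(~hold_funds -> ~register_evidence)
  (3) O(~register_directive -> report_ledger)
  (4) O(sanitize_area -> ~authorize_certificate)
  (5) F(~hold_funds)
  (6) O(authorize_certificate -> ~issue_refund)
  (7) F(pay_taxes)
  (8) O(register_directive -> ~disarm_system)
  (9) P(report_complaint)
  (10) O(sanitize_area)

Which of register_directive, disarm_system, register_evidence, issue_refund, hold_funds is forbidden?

disarm_system

Premise 5 is F(~hold_funds), i.e. O(hold_funds).
From O(hold_funds) and premise 1, O(hold_funds -> ~report_ledger), we obtain O(~report_ledger).
The contrapositive of premise 3 (O(~register_directive -> report_ledger)) is O(~report_ledger -> register_directive), and O(~report_ledger) is already established, so O(register_directive).
Applying K to premise 8 (O(register_directive -> ~disarm_system)) and O(register_directive) yields O(~disarm_system).
So O(~disarm_system) holds, i.e. disarm_system is forbidden. None of the other listed options is forbidden under the premises.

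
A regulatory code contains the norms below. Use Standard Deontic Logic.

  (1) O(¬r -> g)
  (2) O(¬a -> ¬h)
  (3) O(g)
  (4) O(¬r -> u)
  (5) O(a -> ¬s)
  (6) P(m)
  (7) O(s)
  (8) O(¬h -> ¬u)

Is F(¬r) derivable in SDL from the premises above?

Yes

Premise 7 states O(s) outright.
Premise 5, O(a -> ¬s), contraposes to O(s -> ¬a); with O(s) we get O(¬a).
From O(¬a) and premise 2, O(¬a -> ¬h), we obtain O(¬h).
With premise 8, O(¬h -> ¬u), the K-axiom yields O(¬u).
Premise 4, O(¬r -> u), contraposes to O(¬u -> r); with O(¬u) we get O(r).
Premises 1, 3, 6 do not contribute to this derivation.
So O(r) holds, i.e. F(¬r). The claim follows.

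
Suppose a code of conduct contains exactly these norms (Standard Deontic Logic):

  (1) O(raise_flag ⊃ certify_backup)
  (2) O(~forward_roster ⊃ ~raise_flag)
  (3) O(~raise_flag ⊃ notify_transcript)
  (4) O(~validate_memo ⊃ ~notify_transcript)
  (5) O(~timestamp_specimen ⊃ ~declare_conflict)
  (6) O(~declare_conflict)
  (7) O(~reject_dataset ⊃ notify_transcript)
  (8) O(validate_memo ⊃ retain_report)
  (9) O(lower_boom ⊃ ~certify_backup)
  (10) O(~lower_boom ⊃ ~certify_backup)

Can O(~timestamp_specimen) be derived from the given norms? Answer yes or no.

Premise 5 is O(~timestamp_specimen ⊃ ~declare_conflict); even if O(~declare_conflict) held, inferring O(~timestamp_specimen) would be affirming the consequent — invalid.
No other premise forces O(~timestamp_specimen). An ideal world satisfying every premise can still have ~timestamp_specimen false, so O(~timestamp_specimen) is not derivable.

No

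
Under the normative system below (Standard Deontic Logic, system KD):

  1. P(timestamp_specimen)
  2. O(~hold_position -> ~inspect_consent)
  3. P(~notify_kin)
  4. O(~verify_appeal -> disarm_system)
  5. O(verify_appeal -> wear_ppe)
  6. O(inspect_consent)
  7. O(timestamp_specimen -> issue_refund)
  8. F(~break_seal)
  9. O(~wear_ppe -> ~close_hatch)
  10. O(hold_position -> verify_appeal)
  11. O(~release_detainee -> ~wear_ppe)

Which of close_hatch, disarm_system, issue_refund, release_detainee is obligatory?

Premise 6 states O(inspect_consent) outright.
Premise 2 is O(~hold_position -> ~inspect_consent); contrapositively O(inspect_consent -> hold_position). Since O(inspect_consent) holds, K gives O(hold_position).
Applying K to premise 10 (O(hold_position -> verify_appeal)) and O(hold_position) yields O(verify_appeal).
Premise 5 is O(verify_appeal -> wear_ppe); since O(verify_appeal), deontic closure gives O(wear_ppe).
Premise 11 is O(~release_detainee -> ~wear_ppe); contrapositively O(wear_ppe -> release_detainee). Since O(wear_ppe) holds, K gives O(release_detainee).
So O(release_detainee) holds — release_detainee is obligatory. None of the other listed options is made obligatory by any chain of premises.

release_detainee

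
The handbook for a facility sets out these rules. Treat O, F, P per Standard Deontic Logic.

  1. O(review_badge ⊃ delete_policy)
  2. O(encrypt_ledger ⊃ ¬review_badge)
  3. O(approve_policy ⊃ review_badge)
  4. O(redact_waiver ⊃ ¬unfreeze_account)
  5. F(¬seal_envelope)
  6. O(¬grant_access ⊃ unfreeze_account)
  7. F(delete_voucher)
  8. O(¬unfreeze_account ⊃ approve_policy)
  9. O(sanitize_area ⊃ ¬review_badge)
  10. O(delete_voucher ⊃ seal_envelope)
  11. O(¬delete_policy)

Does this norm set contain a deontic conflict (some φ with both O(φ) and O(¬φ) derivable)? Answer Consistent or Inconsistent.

Consistent

Premise 10 is O(delete_voucher ⊃ seal_envelope); even if O(seal_envelope) held, inferring O(delete_voucher) would be affirming the consequent — invalid.
So O(delete_voucher) is not derivable, and the apparent clash with O(¬delete_voucher) does not arise.
A world satisfying every obligation exists (e.g. approve_policy=false, delete_policy=false, delete_voucher=false, encrypt_ledger=false, grant_access=false, redact_waiver=false, review_badge=false, sanitize_area=false, seal_envelope=true, unfreeze_account=true); no atom is both obligatory and forbidden, so the set is consistent.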